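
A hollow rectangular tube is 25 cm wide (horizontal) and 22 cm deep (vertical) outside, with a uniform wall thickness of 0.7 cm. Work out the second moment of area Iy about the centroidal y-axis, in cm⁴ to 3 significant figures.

Iy ≈ 6080 cm⁴

Break the section into simple shapes (no overlaps), measuring from the bottom-left corner of the bounding box.
Outer rectangle: 25 × 22, A = 550 cm², x = 12.5 cm, Ī = 28 646 cm⁴.
Inner void (subtracted): 23.6 × 20.6, A = 486.16 cm², x = 12.5 cm, Ī = 22 564 cm⁴.
By symmetry the centroid is at mid-width, x̄ = 12.5 cm.
All pieces are centred on the centroidal y-axis, so I = ΣĪ (holes subtracted) = 6081.5 cm⁴.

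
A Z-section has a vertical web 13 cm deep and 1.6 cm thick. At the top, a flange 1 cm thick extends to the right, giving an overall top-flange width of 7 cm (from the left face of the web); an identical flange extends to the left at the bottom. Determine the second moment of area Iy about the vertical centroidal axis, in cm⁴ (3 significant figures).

Split into non-overlapping primitives; take the origin at the lower-left of the bounding box.
Web: 1.6 × 13, A = 20.8 cm², x = 6.2 cm, Ī = 4.4373 cm⁴.
Top flange (beyond web): 5.4 × 1, A = 5.4 cm², x = 9.7 cm, Ī = 13.122 cm⁴.
Bottom flange (beyond web): 5.4 × 1, A = 5.4 cm², x = 2.7 cm, Ī = 13.122 cm⁴.
Centroid: x̄ = ΣA·x / ΣA = 6.2 cm.
Transfer each piece to the vertical centroidal axis using Ī + A·d² with d = x − 6.2:
  web: d = 0 cm → contributes +4.4373 cm⁴
  top flange (beyond web): d = 3.5 cm → contributes +79.272 cm⁴
  bottom flange (beyond web): d = -3.5 cm → contributes +79.272 cm⁴
Total I = 162.98 cm⁴.

Iy ≈ 163 cm⁴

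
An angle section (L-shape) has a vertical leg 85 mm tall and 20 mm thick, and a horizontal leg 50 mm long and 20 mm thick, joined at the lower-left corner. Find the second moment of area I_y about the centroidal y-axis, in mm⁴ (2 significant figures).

I_y ≈ 3.8 × 10⁵ mm⁴

Break the section into simple shapes (no overlaps), measuring from the bottom-left corner of the bounding box.
Vertical leg: 20 × 85, A = 1 700 mm², x = 10 mm, Ī = 56 667 mm⁴.
Horizontal leg (remainder): 30 × 20, A = 600 mm², x = 35 mm, Ī = 45 000 mm⁴.
Centroid: x̄ = ΣA·x / ΣA = 16.52 mm.
Transfer each piece to the centroidal y-axis using Ī + A·d² with d = x − 16.52:
  vertical leg: d = -6.522 mm → contributes +128 973 mm⁴
  horizontal leg (remainder): d = 18.48 mm → contributes +249 868 mm⁴
Total I = 378 841 mm⁴.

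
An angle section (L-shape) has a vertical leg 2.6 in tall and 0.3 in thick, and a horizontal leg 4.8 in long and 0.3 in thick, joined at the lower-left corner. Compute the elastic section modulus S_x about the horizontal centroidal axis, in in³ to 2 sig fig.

Split into non-overlapping primitives; take the origin at the lower-left of the bounding box.
Vertical leg: 0.3 × 2.6, A = 0.78 in², y = 1.3 in, Ī = 0.4394 in⁴.
Horizontal leg (remainder): 4.5 × 0.3, A = 1.35 in², y = 0.15 in, Ī = 0.01013 in⁴.
Centroid: ȳ = ΣA·y / ΣA = 0.5711 in.
Transfer each piece to the horizontal centroidal axis using Ī + A·d² with d = y − 0.5711:
  vertical leg: d = 0.7289 in → contributes +0.8538 in⁴
  horizontal leg (remainder): d = -0.4211 in → contributes +0.2495 in⁴
Total I = 1.103 in⁴.
Extreme fibre distance c = 2.029 in; S = I/c = 0.5438 in³.

S_x ≈ 0.54 in³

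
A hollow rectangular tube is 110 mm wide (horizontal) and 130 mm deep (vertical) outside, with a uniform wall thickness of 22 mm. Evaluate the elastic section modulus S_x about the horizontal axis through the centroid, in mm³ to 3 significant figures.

S_x ≈ 2.56 × 10⁵ mm³

Break the section into simple shapes (no overlaps), measuring from the bottom-left corner of the bounding box.
Outer rectangle: 110 × 130, A = 14 300 mm², y = 65 mm, Ī = 20 139 167 mm⁴.
Inner void (subtracted): 66 × 86, A = 5 676 mm², y = 65 mm, Ī = 3 498 308 mm⁴.
By symmetry the centroid is at mid-height, ȳ = 65 mm.
All pieces are centred on the horizontal axis through the centroid, so I = ΣĪ (holes subtracted) = 16 640 859 mm⁴.
Extreme fibre distance c = 65 mm; S = I/c = 256 013 mm³.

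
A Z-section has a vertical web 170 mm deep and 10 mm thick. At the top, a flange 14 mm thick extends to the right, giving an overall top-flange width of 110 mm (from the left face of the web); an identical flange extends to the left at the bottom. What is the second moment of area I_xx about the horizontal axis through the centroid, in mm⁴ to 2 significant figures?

Treat the section as a set of non-overlapping primitives; coordinates are from the bounding-box lower-left.
Web: 10 × 170, A = 1 700 mm², y = 85 mm, Ī = 4 094 167 mm⁴.
Top flange (beyond web): 100 × 14, A = 1 400 mm², y = 163 mm, Ī = 22 867 mm⁴.
Bottom flange (beyond web): 100 × 14, A = 1 400 mm², y = 7 mm, Ī = 22 867 mm⁴.
Centroid: ȳ = ΣA·y / ΣA = 85 mm.
Transfer each piece to the horizontal axis through the centroid using Ī + A·d² with d = y − 85:
  web: d = 0 mm → contributes +4 094 167 mm⁴
  top flange (beyond web): d = 78 mm → contributes +8 540 467 mm⁴
  bottom flange (beyond web): d = -78 mm → contributes +8 540 467 mm⁴
Total I = 21 175 100 mm⁴.

I_xx ≈ 2.1 × 10⁷ mm⁴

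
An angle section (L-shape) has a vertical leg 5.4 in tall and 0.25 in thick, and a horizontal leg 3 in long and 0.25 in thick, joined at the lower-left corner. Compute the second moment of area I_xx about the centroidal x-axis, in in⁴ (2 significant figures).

Treat the section as a set of non-overlapping primitives; coordinates are from the bounding-box lower-left.
Vertical leg: 0.25 × 5.4, A = 1.35 in², y = 2.7 in, Ī = 3.281 in⁴.
Horizontal leg (remainder): 2.75 × 0.25, A = 0.6875 in², y = 0.125 in, Ī = 0.003581 in⁴.
Centroid: ȳ = ΣA·y / ΣA = 1.831 in.
Transfer each piece to the centroidal x-axis using Ī + A·d² with d = y − 1.831:
  vertical leg: d = 0.8689 in → contributes +4.3 in⁴
  horizontal leg (remainder): d = -1.706 in → contributes +2.005 in⁴
Total I = 6.304 in⁴.

I_xx ≈ 6.3 in⁴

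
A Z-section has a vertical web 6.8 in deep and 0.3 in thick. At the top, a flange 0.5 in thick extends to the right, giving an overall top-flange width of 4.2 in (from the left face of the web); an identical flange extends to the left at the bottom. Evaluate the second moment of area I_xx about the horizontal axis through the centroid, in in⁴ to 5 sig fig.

Break the section into simple shapes (no overlaps), measuring from the bottom-left corner of the bounding box.
Web: 0.3 × 6.8, A = 2.04 in², y = 3.4 in, Ī = 7.8608 in⁴.
Top flange (beyond web): 3.9 × 0.5, A = 1.95 in², y = 6.55 in, Ī = 0.040625 in⁴.
Bottom flange (beyond web): 3.9 × 0.5, A = 1.95 in², y = 0.25 in, Ī = 0.040625 in⁴.
Centroid: ȳ = ΣA·y / ΣA = 3.4 in.
Transfer each piece to the horizontal axis through the centroid using Ī + A·d² with d = y − 3.4:
  web: d = 0 in → contributes +7.8608 in⁴
  top flange (beyond web): d = 3.15 in → contributes +19.3895 in⁴
  bottom flange (beyond web): d = -3.15 in → contributes +19.3895 in⁴
Total I = 46.6398 in⁴.

I_xx ≈ 46.640 in⁴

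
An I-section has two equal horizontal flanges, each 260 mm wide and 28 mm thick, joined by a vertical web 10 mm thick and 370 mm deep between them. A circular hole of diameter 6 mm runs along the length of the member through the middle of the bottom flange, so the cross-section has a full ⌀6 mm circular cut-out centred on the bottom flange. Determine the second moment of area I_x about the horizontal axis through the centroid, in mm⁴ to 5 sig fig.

Treat the section as a set of non-overlapping primitives; coordinates are from the bounding-box lower-left.
Bottom flange: 260 × 28, A = 7 280 mm², y = 14 mm, Ī = 475626.7 mm⁴.
Web: 10 × 370, A = 3 700 mm², y = 213 mm, Ī = 42 210 833 mm⁴.
Top flange: 260 × 28, A = 7 280 mm², y = 412 mm, Ī = 475626.7 mm⁴.
Hole (subtracted): ⌀6, A = 28.27433 mm², y = 14 mm, Ī = 63.61725 mm⁴.
Centroid: ȳ = ΣA·y / ΣA = 213.3086 mm.
Transfer each piece to the horizontal axis through the centroid using Ī + A·d² with d = y − 213.3086:
  bottom flange: d = -199.3086 mm → contributes +289 665 795 mm⁴
  web: d = -0.3086155 mm → contributes +42 211 186 mm⁴
  top flange: d = 198.6914 mm → contributes +287 877 405 mm⁴
  hole: d = -199.3086 mm → contributes −1 123 231 mm⁴
Total I = 618 631 155 mm⁴.

I_x ≈ 6.1863 × 10⁸ mm⁴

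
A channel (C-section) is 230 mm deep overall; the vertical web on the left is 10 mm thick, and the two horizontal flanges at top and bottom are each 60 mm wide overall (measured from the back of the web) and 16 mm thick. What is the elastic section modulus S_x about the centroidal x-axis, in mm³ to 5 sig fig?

S_x ≈ 2.4775 × 10⁵ mm³

Break the section into simple shapes (no overlaps), measuring from the bottom-left corner of the bounding box.
Web: 10 × 230, A = 2 300 mm², y = 115 mm, Ī = 10 139 167 mm⁴.
Top flange (beyond web): 50 × 16, A = 800 mm², y = 222 mm, Ī = 17066.67 mm⁴.
Bottom flange (beyond web): 50 × 16, A = 800 mm², y = 8 mm, Ī = 17066.67 mm⁴.
By symmetry the centroid is at mid-height, ȳ = 115 mm.
Transfer each piece to the centroidal x-axis using Ī + A·d² with d = y − 115:
  web: d = 0 mm → contributes +10 139 167 mm⁴
  top flange (beyond web): d = 107 mm → contributes +9 176 267 mm⁴
  bottom flange (beyond web): d = -107 mm → contributes +9 176 267 mm⁴
Total I = 28 491 700 mm⁴.
Extreme fibre distance c = 115 mm; S = I/c = 247753.9 mm³.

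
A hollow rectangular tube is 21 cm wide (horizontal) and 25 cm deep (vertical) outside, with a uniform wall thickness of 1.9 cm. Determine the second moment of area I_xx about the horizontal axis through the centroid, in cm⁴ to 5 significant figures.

I_xx ≈ 1.3687 × 10⁴ cm⁴

Decompose the section into non-overlapping parts with the origin at the bottom-left of its bounding rectangle.
Outer rectangle: 21 × 25, A = 525 cm², y = 12.5 cm, Ī = 27343.75 cm⁴.
Inner void (subtracted): 17.2 × 21.2, A = 364.64 cm², y = 12.5 cm, Ī = 13656.98 cm⁴.
By symmetry the centroid is at mid-height, ȳ = 12.5 cm.
All pieces are centred on the horizontal axis through the centroid, so I = ΣĪ (holes subtracted) = 13686.77 cm⁴.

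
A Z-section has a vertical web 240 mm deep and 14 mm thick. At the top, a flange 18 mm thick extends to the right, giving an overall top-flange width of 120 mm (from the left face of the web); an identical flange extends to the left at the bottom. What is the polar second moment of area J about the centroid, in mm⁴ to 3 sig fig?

J ≈ 8.06 × 10⁷ mm⁴

Decompose the section into non-overlapping parts with the origin at the bottom-left of its bounding rectangle.
Web: 14 × 240, A = 3 360 mm², y = 120 mm, Ī = 16 128 000 mm⁴.
Top flange (beyond web): 106 × 18, A = 1 908 mm², y = 231 mm, Ī = 51 516 mm⁴.
Bottom flange (beyond web): 106 × 18, A = 1 908 mm², y = 9 mm, Ī = 51 516 mm⁴.
Centroid: ȳ = ΣA·y / ΣA = 120 mm.
Transfer each piece to the centroidal x-axis using Ī + A·d² with d = y − 120:
  web: d = 0 mm → contributes +16 128 000 mm⁴
  top flange (beyond web): d = 111 mm → contributes +23 559 984 mm⁴
  bottom flange (beyond web): d = -111 mm → contributes +23 559 984 mm⁴
Total I = 63 247 968 mm⁴.
For the y-axis: x̄ = 113 mm.
Repeating about the centroidal y-axis gives I_y = 17 365 528 mm⁴.
Polar second moment: J = I_x + I_y = 80 613 496 mm⁴.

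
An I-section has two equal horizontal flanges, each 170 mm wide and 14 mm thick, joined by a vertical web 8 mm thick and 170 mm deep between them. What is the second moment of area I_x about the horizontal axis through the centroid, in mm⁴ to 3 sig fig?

Break the section into simple shapes (no overlaps), measuring from the bottom-left corner of the bounding box.
Bottom flange: 170 × 14, A = 2 380 mm², y = 7 mm, Ī = 38 873 mm⁴.
Web: 8 × 170, A = 1 360 mm², y = 99 mm, Ī = 3 275 333 mm⁴.
Top flange: 170 × 14, A = 2 380 mm², y = 191 mm, Ī = 38 873 mm⁴.
By symmetry the centroid is at mid-height, ȳ = 99 mm.
Transfer each piece to the horizontal axis through the centroid using Ī + A·d² with d = y − 99:
  bottom flange: d = -92 mm → contributes +20 183 193 mm⁴
  web: d = 0 mm → contributes +3 275 333 mm⁴
  top flange: d = 92 mm → contributes +20 183 193 mm⁴
Total I = 43 641 720 mm⁴.

I_x ≈ 4.36 × 10⁷ mm⁴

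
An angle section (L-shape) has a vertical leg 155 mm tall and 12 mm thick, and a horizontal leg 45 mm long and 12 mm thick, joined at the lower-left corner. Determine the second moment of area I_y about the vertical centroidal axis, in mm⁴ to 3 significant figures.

I_y ≈ 2.24 × 10⁵ mm⁴

Break the section into simple shapes (no overlaps), measuring from the bottom-left corner of the bounding box.
Vertical leg: 12 × 155, A = 1 860 mm², x = 6 mm, Ī = 22 320 mm⁴.
Horizontal leg (remainder): 33 × 12, A = 396 mm², x = 28.5 mm, Ī = 35 937 mm⁴.
Centroid: x̄ = ΣA·x / ΣA = 9.9495 mm.
Transfer each piece to the vertical centroidal axis using Ī + A·d² with d = x − 9.9495:
  vertical leg: d = -3.9495 mm → contributes +51 333 mm⁴
  horizontal leg (remainder): d = 18.551 mm → contributes +172 209 mm⁴
Total I = 223 542 mm⁴.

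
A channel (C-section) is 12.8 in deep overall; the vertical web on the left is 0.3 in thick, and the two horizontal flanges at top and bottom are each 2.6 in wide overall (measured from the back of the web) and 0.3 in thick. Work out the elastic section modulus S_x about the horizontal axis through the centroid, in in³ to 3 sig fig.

Treat the section as a set of non-overlapping primitives; coordinates are from the bounding-box lower-left.
Web: 0.3 × 12.8, A = 3.84 in², y = 6.4 in, Ī = 52.429 in⁴.
Top flange (beyond web): 2.3 × 0.3, A = 0.69 in², y = 12.65 in, Ī = 0.005175 in⁴.
Bottom flange (beyond web): 2.3 × 0.3, A = 0.69 in², y = 0.15 in, Ī = 0.005175 in⁴.
By symmetry the centroid is at mid-height, ȳ = 6.4 in.
Transfer each piece to the horizontal axis through the centroid using Ī + A·d² with d = y − 6.4:
  web: d = 0 in → contributes +52.429 in⁴
  top flange (beyond web): d = 6.25 in → contributes +26.958 in⁴
  bottom flange (beyond web): d = -6.25 in → contributes +26.958 in⁴
Total I = 106.35 in⁴.
Extreme fibre distance c = 6.4 in; S = I/c = 16.616 in³.

S_x ≈ 16.6 in³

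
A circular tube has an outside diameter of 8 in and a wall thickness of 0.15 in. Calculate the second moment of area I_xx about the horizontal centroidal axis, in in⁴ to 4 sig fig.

I_xx ≈ 28.50 in⁴

Break the section into simple shapes (no overlaps), measuring from the bottom-left corner of the bounding box.
Outer circle: ⌀8, A = 50.2655 in², y = 4 in, Ī = 201.062 in⁴.
Bore (subtracted): ⌀7.7, A = 46.5663 in², y = 4 in, Ī = 172.557 in⁴.
By symmetry the centroid is at mid-height, ȳ = 4 in.
All pieces are centred on the horizontal centroidal axis, so I = ΣĪ (holes subtracted) = 28.5048 in⁴.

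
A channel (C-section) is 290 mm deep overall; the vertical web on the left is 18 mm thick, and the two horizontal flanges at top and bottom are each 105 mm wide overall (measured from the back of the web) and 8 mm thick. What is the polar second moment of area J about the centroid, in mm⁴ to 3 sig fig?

Treat the section as a set of non-overlapping primitives; coordinates are from the bounding-box lower-left.
Web: 18 × 290, A = 5 220 mm², y = 145 mm, Ī = 36 583 500 mm⁴.
Top flange (beyond web): 87 × 8, A = 696 mm², y = 286 mm, Ī = 3 712 mm⁴.
Bottom flange (beyond web): 87 × 8, A = 696 mm², y = 4 mm, Ī = 3 712 mm⁴.
By symmetry the centroid is at mid-height, ȳ = 145 mm.
Transfer each piece to the centroidal x-axis using Ī + A·d² with d = y − 145:
  web: d = 0 mm → contributes +36 583 500 mm⁴
  top flange (beyond web): d = 141 mm → contributes +13 840 888 mm⁴
  bottom flange (beyond web): d = -141 mm → contributes +13 840 888 mm⁴
Total I = 64 265 276 mm⁴.
For the y-axis: x̄ = 20.053 mm.
Repeating about the centroidal y-axis gives I_y = 4 047 918 mm⁴.
Polar second moment: J = I_x + I_y = 68 313 194 mm⁴.

J ≈ 6.83 × 10⁷ mm⁴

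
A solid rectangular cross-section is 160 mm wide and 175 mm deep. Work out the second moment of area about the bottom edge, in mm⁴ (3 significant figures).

I_base ≈ 2.86 × 10⁸ mm⁴

The section: 160 × 175, A = 28 000 mm², y = 87.5 mm, Ī = 71 458 333 mm⁴.
Transfer it to the base of the section using Ī + A·d² with d = y − 0:
  the section: d = 87.5 mm → contributes +285 833 333 mm⁴
Total I = 285 833 333 mm⁴.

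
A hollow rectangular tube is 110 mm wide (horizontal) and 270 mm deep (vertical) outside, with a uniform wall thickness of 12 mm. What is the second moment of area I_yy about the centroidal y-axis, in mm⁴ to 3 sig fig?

I_yy ≈ 1.69 × 10⁷ mm⁴

Break the section into simple shapes (no overlaps), measuring from the bottom-left corner of the bounding box.
Outer rectangle: 110 × 270, A = 29 700 mm², x = 55 mm, Ī = 29 947 500 mm⁴.
Inner void (subtracted): 86 × 246, A = 21 156 mm², x = 55 mm, Ī = 13 039 148 mm⁴.
By symmetry the centroid is at mid-width, x̄ = 55 mm.
All pieces are centred on the centroidal y-axis, so I = ΣĪ (holes subtracted) = 16 908 352 mm⁴.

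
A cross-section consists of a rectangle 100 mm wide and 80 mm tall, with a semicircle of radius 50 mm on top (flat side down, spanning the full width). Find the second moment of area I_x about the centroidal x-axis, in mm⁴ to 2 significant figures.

Split into non-overlapping primitives; take the origin at the lower-left of the bounding box.
Rectangular body: 100 × 80, A = 8 000 mm², y = 40 mm, Ī = 4 266 667 mm⁴.
Semicircular cap: semicircle r = 50, A = 3 927 mm², y = 101.2 mm, Ī = 685 981 mm⁴.
Centroid: ȳ = ΣA·y / ΣA = 60.16 mm.
Transfer each piece to the centroidal x-axis using Ī + A·d² with d = y − 60.16:
  rectangular body: d = -20.16 mm → contributes +7 517 120 mm⁴
  semicircular cap: d = 41.06 mm → contributes +7 307 751 mm⁴
Total I = 14 824 871 mm⁴.

I_x ≈ 1.5 × 10⁷ mm⁴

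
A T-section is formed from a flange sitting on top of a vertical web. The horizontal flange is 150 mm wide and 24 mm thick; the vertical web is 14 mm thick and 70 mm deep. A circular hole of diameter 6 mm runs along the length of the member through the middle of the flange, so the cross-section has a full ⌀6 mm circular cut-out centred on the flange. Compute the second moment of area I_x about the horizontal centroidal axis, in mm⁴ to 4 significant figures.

Split into non-overlapping primitives; take the origin at the lower-left of the bounding box.
Flange: 150 × 24, A = 3 600 mm², y = 82 mm, Ī = 172 800 mm⁴.
Web: 14 × 70, A = 980 mm², y = 35 mm, Ī = 400 167 mm⁴.
Hole (subtracted): ⌀6, A = 28.2743 mm², y = 82 mm, Ī = 63.6173 mm⁴.
Centroid: ȳ = ΣA·y / ΣA = 71.8808 mm.
Transfer each piece to the horizontal centroidal axis using Ī + A·d² with d = y − 71.8808:
  flange: d = 10.1192 mm → contributes +541 436 mm⁴
  web: d = -36.8808 mm → contributes +1 733 153 mm⁴
  hole: d = 10.1192 mm → contributes −2958.88 mm⁴
Total I = 2 271 631 mm⁴.

I_x ≈ 2.272 × 10⁶ mm⁴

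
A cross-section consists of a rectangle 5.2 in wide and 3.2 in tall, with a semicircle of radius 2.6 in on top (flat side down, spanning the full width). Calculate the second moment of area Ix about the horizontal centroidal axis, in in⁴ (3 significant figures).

Ix ≈ 66.6 in⁴

Split into non-overlapping primitives; take the origin at the lower-left of the bounding box.
Rectangular body: 5.2 × 3.2, A = 16.64 in², y = 1.6 in, Ī = 14.199 in⁴.
Semicircular cap: semicircle r = 2.6, A = 10.619 in², y = 4.3035 in, Ī = 5.0156 in⁴.
Centroid: ȳ = ΣA·y / ΣA = 2.6531 in.
Transfer each piece to the horizontal centroidal axis using Ī + A·d² with d = y − 2.6531:
  rectangular body: d = -1.0531 in → contributes +32.655 in⁴
  semicircular cap: d = 1.6503 in → contributes +33.936 in⁴
Total I = 66.591 in⁴.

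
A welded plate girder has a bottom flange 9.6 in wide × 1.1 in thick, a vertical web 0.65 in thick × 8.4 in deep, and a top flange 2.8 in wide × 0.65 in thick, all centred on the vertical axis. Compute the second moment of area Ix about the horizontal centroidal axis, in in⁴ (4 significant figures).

Break the section into simple shapes (no overlaps), measuring from the bottom-left corner of the bounding box.
Bottom plate: 9.6 × 1.1, A = 10.56 in², y = 0.55 in, Ī = 1.0648 in⁴.
Web plate: 0.65 × 8.4, A = 5.46 in², y = 5.3 in, Ī = 32.1048 in⁴.
Top plate: 2.8 × 0.65, A = 1.82 in², y = 9.825 in, Ī = 0.0640792 in⁴.
Centroid: ȳ = ΣA·y / ΣA = 2.94997 in.
Transfer each piece to the horizontal centroidal axis using Ī + A·d² with d = y − 2.94997:
  bottom plate: d = -2.39997 in → contributes +61.889 in⁴
  web plate: d = 2.35003 in → contributes +62.2584 in⁴
  top plate: d = 6.87503 in → contributes +86.0882 in⁴
Total I = 210.236 in⁴.

Ix ≈ 210.2 in⁴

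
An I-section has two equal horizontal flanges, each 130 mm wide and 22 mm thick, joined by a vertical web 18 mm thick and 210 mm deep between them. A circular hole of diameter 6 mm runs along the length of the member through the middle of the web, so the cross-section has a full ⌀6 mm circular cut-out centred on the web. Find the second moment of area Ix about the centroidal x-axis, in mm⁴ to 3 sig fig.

Treat the section as a set of non-overlapping primitives; coordinates are from the bounding-box lower-left.
Bottom flange: 130 × 22, A = 2 860 mm², y = 11 mm, Ī = 115 353 mm⁴.
Web: 18 × 210, A = 3 780 mm², y = 127 mm, Ī = 13 891 500 mm⁴.
Top flange: 130 × 22, A = 2 860 mm², y = 243 mm, Ī = 115 353 mm⁴.
Hole (subtracted): ⌀6, A = 28.274 mm², y = 127 mm, Ī = 63.617 mm⁴.
By symmetry the centroid is at mid-height, ȳ = 127 mm.
Transfer each piece to the centroidal x-axis using Ī + A·d² with d = y − 127:
  bottom flange: d = -116 mm → contributes +38 599 513 mm⁴
  web: d = 0 mm → contributes +13 891 500 mm⁴
  top flange: d = 116 mm → contributes +38 599 513 mm⁴
  hole: d = 0 mm → contributes −63.617 mm⁴
Total I = 91 090 463 mm⁴.

Ix ≈ 9.11 × 10⁷ mm⁴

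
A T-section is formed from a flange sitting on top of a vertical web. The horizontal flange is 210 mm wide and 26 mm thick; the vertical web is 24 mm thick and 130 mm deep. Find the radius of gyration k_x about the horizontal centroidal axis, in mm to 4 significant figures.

Decompose the section into non-overlapping parts with the origin at the bottom-left of its bounding rectangle.
Flange: 210 × 26, A = 5 460 mm², y = 143 mm, Ī = 307 580 mm⁴.
Web: 24 × 130, A = 3 120 mm², y = 65 mm, Ī = 4 394 000 mm⁴.
Centroid: ȳ = ΣA·y / ΣA = 114.636 mm.
Transfer each piece to the horizontal centroidal axis using Ī + A·d² with d = y − 114.636:
  flange: d = 28.3636 mm → contributes +4 700 127 mm⁴
  web: d = -49.6364 mm → contributes +12 080 958 mm⁴
Total I = 16 781 085 mm⁴.
Radius of gyration: k = √(I/A) = √(16 781 085 / 8 580) = 44.2249 mm.

k_x ≈ 44.22 mm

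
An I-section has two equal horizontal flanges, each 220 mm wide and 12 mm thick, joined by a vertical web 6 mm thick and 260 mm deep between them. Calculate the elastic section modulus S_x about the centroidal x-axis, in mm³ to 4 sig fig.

S_x ≈ 7.501 × 10⁵ mm³

Split into non-overlapping primitives; take the origin at the lower-left of the bounding box.
Bottom flange: 220 × 12, A = 2 640 mm², y = 6 mm, Ī = 31 680 mm⁴.
Web: 6 × 260, A = 1 560 mm², y = 142 mm, Ī = 8 788 000 mm⁴.
Top flange: 220 × 12, A = 2 640 mm², y = 278 mm, Ī = 31 680 mm⁴.
By symmetry the centroid is at mid-height, ȳ = 142 mm.
Transfer each piece to the centroidal x-axis using Ī + A·d² with d = y − 142:
  bottom flange: d = -136 mm → contributes +48 861 120 mm⁴
  web: d = 0 mm → contributes +8 788 000 mm⁴
  top flange: d = 136 mm → contributes +48 861 120 mm⁴
Total I = 106 510 240 mm⁴.
Extreme fibre distance c = 142 mm; S = I/c = 750 072 mm³.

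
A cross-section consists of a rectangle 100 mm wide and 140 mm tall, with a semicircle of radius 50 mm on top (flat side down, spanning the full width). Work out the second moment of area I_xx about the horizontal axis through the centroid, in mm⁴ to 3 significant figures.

Break the section into simple shapes (no overlaps), measuring from the bottom-left corner of the bounding box.
Rectangular body: 100 × 140, A = 14 000 mm², y = 70 mm, Ī = 22 866 667 mm⁴.
Semicircular cap: semicircle r = 50, A = 3 927 mm², y = 161.22 mm, Ī = 685 981 mm⁴.
Centroid: ȳ = ΣA·y / ΣA = 89.982 mm.
Transfer each piece to the horizontal axis through the centroid using Ī + A·d² with d = y − 89.982:
  rectangular body: d = -19.982 mm → contributes +28 456 765 mm⁴
  semicircular cap: d = 71.238 mm → contributes +20 615 076 mm⁴
Total I = 49 071 841 mm⁴.

I_xx ≈ 4.91 × 10⁷ mm⁴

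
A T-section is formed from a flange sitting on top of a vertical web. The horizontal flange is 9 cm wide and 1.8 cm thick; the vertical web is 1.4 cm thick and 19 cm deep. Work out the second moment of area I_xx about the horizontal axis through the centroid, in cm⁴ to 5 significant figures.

Split into non-overlapping primitives; take the origin at the lower-left of the bounding box.
Flange: 9 × 1.8, A = 16.2 cm², y = 19.9 cm, Ī = 4.374 cm⁴.
Web: 1.4 × 19, A = 26.6 cm², y = 9.5 cm, Ī = 800.2167 cm⁴.
Centroid: ȳ = ΣA·y / ΣA = 13.43645 cm.
Transfer each piece to the horizontal axis through the centroid using Ī + A·d² with d = y − 13.43645:
  flange: d = 6.463551 cm → contributes +681.1694 cm⁴
  web: d = -3.936449 cm → contributes +1212.4 cm⁴
Total I = 1893.57 cm⁴.

I_xx ≈ 1893.6 cm⁴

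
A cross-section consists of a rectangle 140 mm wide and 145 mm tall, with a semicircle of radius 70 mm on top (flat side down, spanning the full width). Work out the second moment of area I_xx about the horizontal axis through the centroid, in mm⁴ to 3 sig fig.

I_xx ≈ 9.65 × 10⁷ mm⁴

Split into non-overlapping primitives; take the origin at the lower-left of the bounding box.
Rectangular body: 140 × 145, A = 20 300 mm², y = 72.5 mm, Ī = 35 567 292 mm⁴.
Semicircular cap: semicircle r = 70, A = 7696.9 mm², y = 174.71 mm, Ī = 2 635 265 mm⁴.
Centroid: ȳ = ΣA·y / ΣA = 100.6 mm.
Transfer each piece to the horizontal axis through the centroid using Ī + A·d² with d = y − 100.6:
  rectangular body: d = -28.099 mm → contributes +51 595 524 mm⁴
  semicircular cap: d = 74.11 mm → contributes +44 908 521 mm⁴
Total I = 96 504 044 mm⁴.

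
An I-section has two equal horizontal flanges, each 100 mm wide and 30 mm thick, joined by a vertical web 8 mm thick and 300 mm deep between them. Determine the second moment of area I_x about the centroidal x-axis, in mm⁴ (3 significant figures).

I_x ≈ 1.82 × 10⁸ mm⁴

Treat the section as a set of non-overlapping primitives; coordinates are from the bounding-box lower-left.
Bottom flange: 100 × 30, A = 3 000 mm², y = 15 mm, Ī = 225 000 mm⁴.
Web: 8 × 300, A = 2 400 mm², y = 180 mm, Ī = 18 000 000 mm⁴.
Top flange: 100 × 30, A = 3 000 mm², y = 345 mm, Ī = 225 000 mm⁴.
By symmetry the centroid is at mid-height, ȳ = 180 mm.
Transfer each piece to the centroidal x-axis using Ī + A·d² with d = y − 180:
  bottom flange: d = -165 mm → contributes +81 900 000 mm⁴
  web: d = 0 mm → contributes +18 000 000 mm⁴
  top flange: d = 165 mm → contributes +81 900 000 mm⁴
Total I = 181 800 000 mm⁴.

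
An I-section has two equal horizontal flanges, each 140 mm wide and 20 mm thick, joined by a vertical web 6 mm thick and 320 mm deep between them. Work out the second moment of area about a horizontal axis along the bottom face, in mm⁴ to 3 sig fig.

I_base ≈ 4.22 × 10⁸ mm⁴

Decompose the section into non-overlapping parts with the origin at the bottom-left of its bounding rectangle.
Bottom flange: 140 × 20, A = 2 800 mm², y = 10 mm, Ī = 93 333 mm⁴.
Web: 6 × 320, A = 1 920 mm², y = 180 mm, Ī = 16 384 000 mm⁴.
Top flange: 140 × 20, A = 2 800 mm², y = 350 mm, Ī = 93 333 mm⁴.
Transfer each piece to the bottom edge using Ī + A·d² with d = y − 0:
  bottom flange: d = 10 mm → contributes +373 333 mm⁴
  web: d = 180 mm → contributes +78 592 000 mm⁴
  top flange: d = 350 mm → contributes +343 093 333 mm⁴
Total I = 422 058 667 mm⁴.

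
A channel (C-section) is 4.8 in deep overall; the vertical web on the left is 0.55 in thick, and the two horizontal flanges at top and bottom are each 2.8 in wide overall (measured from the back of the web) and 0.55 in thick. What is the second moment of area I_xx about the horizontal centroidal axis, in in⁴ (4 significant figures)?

I_xx ≈ 16.31 in⁴

Break the section into simple shapes (no overlaps), measuring from the bottom-left corner of the bounding box.
Web: 0.55 × 4.8, A = 2.64 in², y = 2.4 in, Ī = 5.0688 in⁴.
Top flange (beyond web): 2.25 × 0.55, A = 1.2375 in², y = 4.525 in, Ī = 0.0311953 in⁴.
Bottom flange (beyond web): 2.25 × 0.55, A = 1.2375 in², y = 0.275 in, Ī = 0.0311953 in⁴.
By symmetry the centroid is at mid-height, ȳ = 2.4 in.
Transfer each piece to the horizontal centroidal axis using Ī + A·d² with d = y − 2.4:
  web: d = 0 in → contributes +5.0688 in⁴
  top flange (beyond web): d = 2.125 in → contributes +5.61928 in⁴
  bottom flange (beyond web): d = -2.125 in → contributes +5.61928 in⁴
Total I = 16.3074 in⁴.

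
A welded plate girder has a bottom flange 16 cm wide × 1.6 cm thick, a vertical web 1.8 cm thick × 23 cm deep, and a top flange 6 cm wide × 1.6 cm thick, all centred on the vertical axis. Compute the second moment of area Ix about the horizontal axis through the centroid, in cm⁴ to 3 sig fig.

Treat the section as a set of non-overlapping primitives; coordinates are from the bounding-box lower-left.
Bottom plate: 16 × 1.6, A = 25.6 cm², y = 0.8 cm, Ī = 5.4613 cm⁴.
Web plate: 1.8 × 23, A = 41.4 cm², y = 13.1 cm, Ī = 1825.1 cm⁴.
Top plate: 6 × 1.6, A = 9.6 cm², y = 25.4 cm, Ī = 2.048 cm⁴.
Centroid: ȳ = ΣA·y / ΣA = 10.531 cm.
Transfer each piece to the horizontal axis through the centroid using Ī + A·d² with d = y − 10.531:
  bottom plate: d = -9.7308 cm → contributes +2429.5 cm⁴
  web plate: d = 2.5692 cm → contributes +2098.3 cm⁴
  top plate: d = 14.869 cm → contributes +2124.5 cm⁴
Total I = 6652.4 cm⁴.

Ix ≈ 6650 cm⁴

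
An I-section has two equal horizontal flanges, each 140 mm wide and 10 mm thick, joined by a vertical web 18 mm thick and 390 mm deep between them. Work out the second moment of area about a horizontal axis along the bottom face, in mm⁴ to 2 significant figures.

Treat the section as a set of non-overlapping primitives; coordinates are from the bounding-box lower-left.
Bottom flange: 140 × 10, A = 1 400 mm², y = 5 mm, Ī = 11 667 mm⁴.
Web: 18 × 390, A = 7 020 mm², y = 205 mm, Ī = 88 978 500 mm⁴.
Top flange: 140 × 10, A = 1 400 mm², y = 405 mm, Ī = 11 667 mm⁴.
Transfer each piece to the base of the section using Ī + A·d² with d = y − 0:
  bottom flange: d = 5 mm → contributes +46 667 mm⁴
  web: d = 205 mm → contributes +383 994 000 mm⁴
  top flange: d = 405 mm → contributes +229 646 667 mm⁴
Total I = 613 687 333 mm⁴.

I_base ≈ 6.1 × 10⁸ mm⁴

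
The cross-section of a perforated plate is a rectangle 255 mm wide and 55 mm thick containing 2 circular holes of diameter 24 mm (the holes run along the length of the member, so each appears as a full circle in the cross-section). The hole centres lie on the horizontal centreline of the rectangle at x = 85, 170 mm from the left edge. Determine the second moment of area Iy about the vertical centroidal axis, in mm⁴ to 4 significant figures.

Split into non-overlapping primitives; take the origin at the lower-left of the bounding box.
Plate: 255 × 55, A = 14 025 mm², x = 127.5 mm, Ī = 75 997 969 mm⁴.
Hole 1 (subtracted): ⌀24, A = 452.389 mm², x = 85 mm, Ī = 16 286 mm⁴.
Hole 2 (subtracted): ⌀24, A = 452.389 mm², x = 170 mm, Ī = 16 286 mm⁴.
By symmetry the centroid is at mid-width, x̄ = 127.5 mm.
Transfer each piece to the vertical centroidal axis using Ī + A·d² with d = x − 127.5:
  plate: d = 0 mm → contributes +75 997 969 mm⁴
  hole 1: d = -42.5 mm → contributes −833 414 mm⁴
  hole 2: d = 42.5 mm → contributes −833 414 mm⁴
Total I = 74 331 140 mm⁴.

Iy ≈ 7.433 × 10⁷ mm⁴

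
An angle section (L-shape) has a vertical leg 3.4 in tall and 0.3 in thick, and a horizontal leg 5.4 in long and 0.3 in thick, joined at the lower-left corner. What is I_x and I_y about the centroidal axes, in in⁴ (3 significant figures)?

Break the section into simple shapes (no overlaps), measuring from the bottom-left corner of the bounding box.
Vertical leg: 0.3 × 3.4, A = 1.02 in², y = 1.7 in, Ī = 0.9826 in⁴.
Horizontal leg (remainder): 5.1 × 0.3, A = 1.53 in², y = 0.15 in, Ī = 0.011475 in⁴.
Centroid: ȳ = ΣA·y / ΣA = 0.77 in.
Transfer each piece to the centroidal x-axis using Ī + A·d² with d = y − 0.77:
  vertical leg: d = 0.93 in → contributes +1.8648 in⁴
  horizontal leg (remainder): d = -0.62 in → contributes +0.59961 in⁴
Total I = 2.4644 in⁴.
For the y-axis: x̄ = 1.77 in.
Repeating about the centroidal y-axis gives I_y = 7.7854 in⁴.

I_x ≈ 2.46 in⁴, I_y ≈ 7.79 in⁴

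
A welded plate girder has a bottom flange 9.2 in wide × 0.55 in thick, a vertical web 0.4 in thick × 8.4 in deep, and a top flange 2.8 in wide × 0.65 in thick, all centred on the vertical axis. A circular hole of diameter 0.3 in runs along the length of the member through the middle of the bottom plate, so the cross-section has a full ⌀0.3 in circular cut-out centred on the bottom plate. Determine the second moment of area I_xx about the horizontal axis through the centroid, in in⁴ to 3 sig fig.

Decompose the section into non-overlapping parts with the origin at the bottom-left of its bounding rectangle.
Bottom plate: 9.2 × 0.55, A = 5.06 in², y = 0.275 in, Ī = 0.12755 in⁴.
Web plate: 0.4 × 8.4, A = 3.36 in², y = 4.75 in, Ī = 19.757 in⁴.
Top plate: 2.8 × 0.65, A = 1.82 in², y = 9.275 in, Ī = 0.064079 in⁴.
Hole (subtracted): ⌀0.3, A = 0.070686 in², y = 0.275 in, Ī = 0.00039761 in⁴.
Centroid: ȳ = ΣA·y / ΣA = 3.3643 in.
Transfer each piece to the horizontal axis through the centroid using Ī + A·d² with d = y − 3.3643:
  bottom plate: d = -3.0893 in → contributes +48.419 in⁴
  web plate: d = 1.3857 in → contributes +26.209 in⁴
  top plate: d = 5.9107 in → contributes +63.648 in⁴
  hole: d = -3.0893 in → contributes −0.675 in⁴
Total I = 137.6 in⁴.

I_xx ≈ 138 in⁴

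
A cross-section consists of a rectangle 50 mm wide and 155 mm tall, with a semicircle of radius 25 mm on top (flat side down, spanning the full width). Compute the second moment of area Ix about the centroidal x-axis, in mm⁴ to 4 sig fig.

Ix ≈ 2.232 × 10⁷ mm⁴

Break the section into simple shapes (no overlaps), measuring from the bottom-left corner of the bounding box.
Rectangular body: 50 × 155, A = 7 750 mm², y = 77.5 mm, Ī = 15 516 146 mm⁴.
Semicircular cap: semicircle r = 25, A = 981.748 mm², y = 165.61 mm, Ī = 42873.8 mm⁴.
Centroid: ȳ = ΣA·y / ΣA = 87.4066 mm.
Transfer each piece to the centroidal x-axis using Ī + A·d² with d = y − 87.4066:
  rectangular body: d = -9.90662 mm → contributes +16 276 740 mm⁴
  semicircular cap: d = 78.2037 mm → contributes +6 047 066 mm⁴
Total I = 22 323 806 mm⁴.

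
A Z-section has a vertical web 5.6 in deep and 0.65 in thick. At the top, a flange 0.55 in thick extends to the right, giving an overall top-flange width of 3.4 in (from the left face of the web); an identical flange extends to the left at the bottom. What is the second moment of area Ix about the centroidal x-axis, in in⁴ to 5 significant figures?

Ix ≈ 28.875 in⁴

Break the section into simple shapes (no overlaps), measuring from the bottom-left corner of the bounding box.
Web: 0.65 × 5.6, A = 3.64 in², y = 2.8 in, Ī = 9.512533 in⁴.
Top flange (beyond web): 2.75 × 0.55, A = 1.5125 in², y = 5.325 in, Ī = 0.0381276 in⁴.
Bottom flange (beyond web): 2.75 × 0.55, A = 1.5125 in², y = 0.275 in, Ī = 0.0381276 in⁴.
Centroid: ȳ = ΣA·y / ΣA = 2.8 in.
Transfer each piece to the centroidal x-axis using Ī + A·d² with d = y − 2.8:
  web: d = 0 in → contributes +9.512533 in⁴
  top flange (beyond web): d = 2.525 in → contributes +9.68126 in⁴
  bottom flange (beyond web): d = -2.525 in → contributes +9.68126 in⁴
Total I = 28.87505 in⁴.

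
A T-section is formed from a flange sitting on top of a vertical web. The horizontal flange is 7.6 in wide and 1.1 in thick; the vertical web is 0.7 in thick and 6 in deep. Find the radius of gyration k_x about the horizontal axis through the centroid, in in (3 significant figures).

Treat the section as a set of non-overlapping primitives; coordinates are from the bounding-box lower-left.
Flange: 7.6 × 1.1, A = 8.36 in², y = 6.55 in, Ī = 0.84297 in⁴.
Web: 0.7 × 6, A = 4.2 in², y = 3 in, Ī = 12.6 in⁴.
Centroid: ȳ = ΣA·y / ΣA = 5.3629 in.
Transfer each piece to the horizontal axis through the centroid using Ī + A·d² with d = y − 5.3629:
  flange: d = 1.1871 in → contributes +12.624 in⁴
  web: d = -2.3629 in → contributes +36.05 in⁴
Total I = 48.674 in⁴.
Radius of gyration: k = √(I/A) = √(48.674 / 12.56) = 1.9686 in.

k_x ≈ 1.97 in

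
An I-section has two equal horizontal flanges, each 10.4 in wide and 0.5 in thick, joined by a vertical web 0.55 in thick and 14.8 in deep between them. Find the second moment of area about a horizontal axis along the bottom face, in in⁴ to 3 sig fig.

Break the section into simple shapes (no overlaps), measuring from the bottom-left corner of the bounding box.
Bottom flange: 10.4 × 0.5, A = 5.2 in², y = 0.25 in, Ī = 0.10833 in⁴.
Web: 0.55 × 14.8, A = 8.14 in², y = 7.9 in, Ī = 148.58 in⁴.
Top flange: 10.4 × 0.5, A = 5.2 in², y = 15.55 in, Ī = 0.10833 in⁴.
Transfer each piece to a horizontal axis along the bottom face using Ī + A·d² with d = y − 0:
  bottom flange: d = 0.25 in → contributes +0.43333 in⁴
  web: d = 7.9 in → contributes +656.6 in⁴
  top flange: d = 15.55 in → contributes +1257.5 in⁴
Total I = 1914.5 in⁴.

I_base ≈ 1910 in⁴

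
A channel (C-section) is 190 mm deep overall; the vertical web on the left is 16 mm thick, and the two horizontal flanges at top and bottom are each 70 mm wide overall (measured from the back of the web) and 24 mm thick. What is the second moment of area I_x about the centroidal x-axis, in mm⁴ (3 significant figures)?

I_x ≈ 2.71 × 10⁷ mm⁴

Break the section into simple shapes (no overlaps), measuring from the bottom-left corner of the bounding box.
Web: 16 × 190, A = 3 040 mm², y = 95 mm, Ī = 9 145 333 mm⁴.
Top flange (beyond web): 54 × 24, A = 1 296 mm², y = 178 mm, Ī = 62 208 mm⁴.
Bottom flange (beyond web): 54 × 24, A = 1 296 mm², y = 12 mm, Ī = 62 208 mm⁴.
By symmetry the centroid is at mid-height, ȳ = 95 mm.
Transfer each piece to the centroidal x-axis using Ī + A·d² with d = y − 95:
  web: d = 0 mm → contributes +9 145 333 mm⁴
  top flange (beyond web): d = 83 mm → contributes +8 990 352 mm⁴
  bottom flange (beyond web): d = -83 mm → contributes +8 990 352 mm⁴
Total I = 27 126 037 mm⁴.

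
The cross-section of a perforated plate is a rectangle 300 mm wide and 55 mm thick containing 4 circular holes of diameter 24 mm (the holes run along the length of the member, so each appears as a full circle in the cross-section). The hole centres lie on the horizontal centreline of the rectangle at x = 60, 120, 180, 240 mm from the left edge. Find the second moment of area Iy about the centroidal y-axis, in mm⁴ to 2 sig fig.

Break the section into simple shapes (no overlaps), measuring from the bottom-left corner of the bounding box.
Plate: 300 × 55, A = 16 500 mm², x = 150 mm, Ī = 123 750 000 mm⁴.
Hole 1 (subtracted): ⌀24, A = 452.4 mm², x = 60 mm, Ī = 16 286 mm⁴.
Hole 2 (subtracted): ⌀24, A = 452.4 mm², x = 120 mm, Ī = 16 286 mm⁴.
Hole 3 (subtracted): ⌀24, A = 452.4 mm², x = 180 mm, Ī = 16 286 mm⁴.
Hole 4 (subtracted): ⌀24, A = 452.4 mm², x = 240 mm, Ī = 16 286 mm⁴.
By symmetry the centroid is at mid-width, x̄ = 150 mm.
Transfer each piece to the centroidal y-axis using Ī + A·d² with d = x − 150:
  plate: d = 0 mm → contributes +123 750 000 mm⁴
  hole 1: d = -90 mm → contributes −3 680 640 mm⁴
  hole 2: d = -30 mm → contributes −423 436 mm⁴
  hole 3: d = 30 mm → contributes −423 436 mm⁴
  hole 4: d = 90 mm → contributes −3 680 640 mm⁴
Total I = 115 541 848 mm⁴.

Iy ≈ 1.2 × 10⁸ mm⁴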